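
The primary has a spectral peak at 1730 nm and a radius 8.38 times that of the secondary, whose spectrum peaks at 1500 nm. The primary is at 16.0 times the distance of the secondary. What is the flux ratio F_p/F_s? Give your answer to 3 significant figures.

0.155

Wien's law: T_p/T_s = λ_s/λ_p = 1500/1730 = 0.8671.
L_p/L_s = (R_p/R_s)²(T_p/T_s)⁴ = (8.38)²(0.8671)⁴ = 39.69.
F_p/F_s = (L_p/L_s)/(d_p/d_s)² = 39.69/(16.0)² = 0.1550.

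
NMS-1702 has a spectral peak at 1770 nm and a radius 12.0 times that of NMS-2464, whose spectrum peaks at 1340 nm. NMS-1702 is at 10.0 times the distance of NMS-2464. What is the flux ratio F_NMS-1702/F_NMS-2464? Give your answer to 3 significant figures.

0.473

Wien's law: T_NMS-1702/T_NMS-2464 = λ_NMS-2464/λ_NMS-1702 = 1340/1770 = 0.7571.
L_NMS-1702/L_NMS-2464 = (R_NMS-1702/R_NMS-2464)²(T_NMS-1702/T_NMS-2464)⁴ = (12.0)²(0.7571)⁴ = 47.30.
F_NMS-1702/F_NMS-2464 = (L_NMS-1702/L_NMS-2464)/(d_NMS-1702/d_NMS-2464)² = 47.30/(10.0)² = 0.4730.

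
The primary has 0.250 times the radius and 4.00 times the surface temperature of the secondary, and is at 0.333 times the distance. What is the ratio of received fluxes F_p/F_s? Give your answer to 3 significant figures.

144

L_p/L_s = (R_p/R_s)²(T_p/T_s)⁴ = (0.250)² × (4.00)⁴ = 16.00.
F_p/F_s = (L_p/L_s)/(d_p/d_s)² = 16.00 / (0.333)² = 144.3.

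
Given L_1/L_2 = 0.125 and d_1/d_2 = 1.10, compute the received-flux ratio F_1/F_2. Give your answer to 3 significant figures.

F = L/(4πd²), so F_1/F_2 = (L_1/L_2) / (d_1/d_2)²
= 0.125 / (1.10)² = 0.125 / 1.210 = 0.1033.

0.103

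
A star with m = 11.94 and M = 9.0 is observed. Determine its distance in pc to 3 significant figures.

m − M = 5 log₁₀(d/10 pc)
11.94 − (9.0) = 2.94 = 5 log₁₀(d/10)
d = 10 × 10^(2.94/5) = 10 × 10^0.588 = 38.73 pc.

38.7 pc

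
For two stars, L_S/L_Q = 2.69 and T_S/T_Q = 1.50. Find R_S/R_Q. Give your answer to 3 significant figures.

0.729

L ∝ R²T⁴ gives R ∝ √L / T², so
R_S/R_Q = √(2.69) / (1.50)² = 1.640 / 2.250 = 0.7289.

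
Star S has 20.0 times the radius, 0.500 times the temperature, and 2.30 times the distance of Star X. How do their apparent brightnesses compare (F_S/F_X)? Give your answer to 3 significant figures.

L_S/L_X = (R_S/R_X)²(T_S/T_X)⁴ = (20.0)² × (0.500)⁴ = 25.00.
F_S/F_X = (L_S/L_X)/(d_S/d_X)² = 25.00 / (2.30)² = 4.726.

4.73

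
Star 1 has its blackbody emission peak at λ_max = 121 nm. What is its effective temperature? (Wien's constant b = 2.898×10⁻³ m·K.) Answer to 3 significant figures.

T = b/λ_max = 2.898×10⁻³ / (121×10⁻⁹) = 2.395×10^4 K.

2.40×10^4 K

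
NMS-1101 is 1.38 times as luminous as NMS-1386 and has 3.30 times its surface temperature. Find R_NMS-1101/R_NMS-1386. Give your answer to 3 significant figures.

0.108

L ∝ R²T⁴ gives R ∝ √L / T², so
R_NMS-1101/R_NMS-1386 = √(1.38) / (3.30)² = 1.175 / 10.89 = 0.1079.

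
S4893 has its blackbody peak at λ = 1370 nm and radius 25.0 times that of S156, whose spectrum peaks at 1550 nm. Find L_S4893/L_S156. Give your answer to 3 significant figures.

1.02×10^3

Wien's law gives T ∝ 1/λ_max, so T_S4893/T_S156 = λ_S156/λ_S4893 = 1550/1370 = 1.131.
Then L ∝ R²T⁴ gives L_S4893/L_S156 = (25.0)² × (1.131)⁴ = 625.0 × 1.638 = 1024.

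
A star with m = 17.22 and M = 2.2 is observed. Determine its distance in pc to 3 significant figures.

1.01×10^4 pc

m − M = 5 log₁₀(d/10 pc)
17.22 − (2.2) = 15.02 = 5 log₁₀(d/10)
d = 10 × 10^(15.02/5) = 10 × 10^3.004 = 1.009×10^4 pc.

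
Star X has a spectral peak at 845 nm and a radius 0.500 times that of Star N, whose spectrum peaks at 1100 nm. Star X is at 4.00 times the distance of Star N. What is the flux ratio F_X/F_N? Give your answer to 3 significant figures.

Wien's law: T_X/T_N = λ_N/λ_X = 1100/845 = 1.302.
L_X/L_N = (R_X/R_N)²(T_X/T_N)⁴ = (0.500)²(1.302)⁴ = 0.7179.
F_X/F_N = (L_X/L_N)/(d_X/d_N)² = 0.7179/(4.00)² = 0.04487.

0.0449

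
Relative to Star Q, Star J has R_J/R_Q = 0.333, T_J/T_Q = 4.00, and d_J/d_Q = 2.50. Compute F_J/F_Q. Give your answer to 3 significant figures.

L_J/L_Q = (R_J/R_Q)²(T_J/T_Q)⁴ = (0.333)² × (4.00)⁴ = 28.39.
F_J/F_Q = (L_J/L_Q)/(d_J/d_Q)² = 28.39 / (2.50)² = 4.542.

4.54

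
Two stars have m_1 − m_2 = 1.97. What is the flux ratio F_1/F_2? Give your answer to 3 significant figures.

F_1/F_2 = 10^(−(m_1 − m_2)/2.5) = 10^(-1.97/2.5) = 10^-0.788 = 0.1629.

0.163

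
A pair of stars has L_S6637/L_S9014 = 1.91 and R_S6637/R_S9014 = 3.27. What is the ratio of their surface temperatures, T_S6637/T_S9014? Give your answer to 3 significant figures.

0.650

L ∝ R²T⁴ gives T ∝ (L/R²)^(1/4), so
T_S6637/T_S9014 = (1.91 / 3.27²)^(1/4) = (0.1786)^(1/4) = 0.6501.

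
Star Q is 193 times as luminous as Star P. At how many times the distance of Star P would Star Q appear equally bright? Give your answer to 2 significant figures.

Equal flux requires L_Q/d_Q² = L_P/d_P², so d_Q/d_P = √(L_Q/L_P)
= √(193) = 13.89.

14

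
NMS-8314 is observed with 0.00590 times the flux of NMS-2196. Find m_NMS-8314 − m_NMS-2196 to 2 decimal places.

5.57

m_NMS-8314 − m_NMS-2196 = −2.5 log₁₀(F_NMS-8314/F_NMS-2196) = −2.5 log₁₀(0.00590) = −2.5 × (-2.229) = 5.573.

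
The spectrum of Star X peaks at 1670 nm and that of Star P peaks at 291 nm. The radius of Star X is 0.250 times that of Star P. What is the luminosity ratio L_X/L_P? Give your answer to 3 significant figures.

Wien's law gives T ∝ 1/λ_max, so T_X/T_P = λ_P/λ_X = 291/1670 = 0.1743.
Then L ∝ R²T⁴ gives L_X/L_P = (0.250)² × (0.1743)⁴ = 0.06250 × 9.219×10^-4 = 5.762×10^-5.

5.76×10^-5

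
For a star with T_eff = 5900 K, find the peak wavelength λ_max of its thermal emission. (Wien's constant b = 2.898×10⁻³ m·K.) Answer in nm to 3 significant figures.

λ_max = b/T = 2.898×10⁻³ / 5900 = 4.91×10^-7 m = 491.2 nm.

491 nm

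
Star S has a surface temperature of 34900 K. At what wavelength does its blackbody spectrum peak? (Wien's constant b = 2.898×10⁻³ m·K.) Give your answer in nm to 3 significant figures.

λ_max = b/T = 2.898×10⁻³ / 34900 = 8.30×10^-8 m = 83.04 nm.

83.0 nm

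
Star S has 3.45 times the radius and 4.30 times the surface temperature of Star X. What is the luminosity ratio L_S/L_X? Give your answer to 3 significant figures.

4.07×10^3

From the Stefan–Boltzmann law, L ∝ R²T⁴, so
L_S/L_X = (R_S/R_X)² (T_S/T_X)⁴ = (3.45)² × (4.30)⁴ = 11.90 × 341.9 = 4069.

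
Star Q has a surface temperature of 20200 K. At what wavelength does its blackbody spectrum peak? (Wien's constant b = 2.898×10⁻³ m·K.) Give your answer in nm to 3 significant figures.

λ_max = b/T = 2.898×10⁻³ / 20200 = 1.43×10^-7 m = 143.5 nm.

143 nm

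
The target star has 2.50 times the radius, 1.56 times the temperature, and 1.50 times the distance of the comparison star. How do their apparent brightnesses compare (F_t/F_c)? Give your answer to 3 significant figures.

L_t/L_c = (R_t/R_c)²(T_t/T_c)⁴ = (2.50)² × (1.56)⁴ = 37.02.
F_t/F_c = (L_t/L_c)/(d_t/d_c)² = 37.02 / (1.50)² = 16.45.

16.5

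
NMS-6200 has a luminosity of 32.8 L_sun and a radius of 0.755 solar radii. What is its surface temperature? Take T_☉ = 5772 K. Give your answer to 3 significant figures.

T/T_☉ = (L/L_☉)^(1/4) / (R/R_☉)^(1/2)
T = 5772 × (32.8)^(1/4) / √(0.755) = 5772 × 2.393 / 0.8689 = 1.590×10^4 K.

1.59×10^4 K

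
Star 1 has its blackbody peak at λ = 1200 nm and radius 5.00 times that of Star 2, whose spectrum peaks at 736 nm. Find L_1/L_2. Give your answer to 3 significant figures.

Wien's law gives T ∝ 1/λ_max, so T_1/T_2 = λ_2/λ_1 = 736/1200 = 0.6133.
Then L ∝ R²T⁴ gives L_1/L_2 = (5.00)² × (0.6133)⁴ = 25.00 × 0.1415 = 3.538.

3.54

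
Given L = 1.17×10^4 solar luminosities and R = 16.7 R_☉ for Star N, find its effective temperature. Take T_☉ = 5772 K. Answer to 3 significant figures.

1.47×10^4 K

T/T_☉ = (L/L_☉)^(1/4) / (R/R_☉)^(1/2)
T = 5772 × (1.17×10^4)^(1/4) / √(16.7) = 5772 × 10.40 / 4.087 = 1.469×10^4 K.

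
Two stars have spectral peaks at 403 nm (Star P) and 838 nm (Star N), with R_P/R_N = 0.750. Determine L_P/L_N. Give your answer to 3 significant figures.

10.5

Wien's law gives T ∝ 1/λ_max, so T_P/T_N = λ_N/λ_P = 838/403 = 2.079.
Then L ∝ R²T⁴ gives L_P/L_N = (0.750)² × (2.079)⁴ = 0.5625 × 18.70 = 10.52.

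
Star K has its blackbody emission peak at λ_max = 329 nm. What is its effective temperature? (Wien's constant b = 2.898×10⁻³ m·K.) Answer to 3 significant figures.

8.81×10^3 K

T = b/λ_max = 2.898×10⁻³ / (329×10⁻⁹) = 8809 K.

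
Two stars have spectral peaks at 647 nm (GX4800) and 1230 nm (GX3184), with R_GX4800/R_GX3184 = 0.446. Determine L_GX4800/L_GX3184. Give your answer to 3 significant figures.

Wien's law gives T ∝ 1/λ_max, so T_GX4800/T_GX3184 = λ_GX3184/λ_GX4800 = 1230/647 = 1.901.
Then L ∝ R²T⁴ gives L_GX4800/L_GX3184 = (0.446)² × (1.901)⁴ = 0.1989 × 13.06 = 2.598.

2.60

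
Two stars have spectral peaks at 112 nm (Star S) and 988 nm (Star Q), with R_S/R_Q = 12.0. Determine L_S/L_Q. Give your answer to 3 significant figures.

8.72×10^5

Wien's law gives T ∝ 1/λ_max, so T_S/T_Q = λ_Q/λ_S = 988/112 = 8.821.
Then L ∝ R²T⁴ gives L_S/L_Q = (12.0)² × (8.821)⁴ = 144.0 × 6056 = 8.720×10^5.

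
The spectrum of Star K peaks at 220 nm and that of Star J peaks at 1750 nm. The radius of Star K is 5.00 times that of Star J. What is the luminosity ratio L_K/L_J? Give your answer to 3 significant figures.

1.00×10^5

Wien's law gives T ∝ 1/λ_max, so T_K/T_J = λ_J/λ_K = 1750/220 = 7.955.
Then L ∝ R²T⁴ gives L_K/L_J = (5.00)² × (7.955)⁴ = 25.00 × 4004 = 1.001×10^5.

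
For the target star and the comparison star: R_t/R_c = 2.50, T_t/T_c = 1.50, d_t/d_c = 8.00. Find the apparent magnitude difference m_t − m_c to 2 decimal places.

0.76

L_t/L_c = (2.50)²(1.50)⁴ = 31.64.
F_t/F_c = (L_t/L_c)/(d_t/d_c)² = 31.64/64.00 = 0.4944.
m_t − m_c = −2.5 log₁₀(0.4944) = 0.76.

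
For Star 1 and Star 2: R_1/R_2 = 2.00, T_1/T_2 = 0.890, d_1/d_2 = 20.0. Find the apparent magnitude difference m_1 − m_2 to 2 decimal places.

5.51

L_1/L_2 = (2.00)²(0.890)⁴ = 2.510.
F_1/F_2 = (L_1/L_2)/(d_1/d_2)² = 2.510/400.0 = 0.006274.
m_1 − m_2 = −2.5 log₁₀(0.006274) = 5.51.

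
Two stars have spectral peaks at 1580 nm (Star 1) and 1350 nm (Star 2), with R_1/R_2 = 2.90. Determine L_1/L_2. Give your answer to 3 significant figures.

Wien's law gives T ∝ 1/λ_max, so T_1/T_2 = λ_2/λ_1 = 1350/1580 = 0.8544.
Then L ∝ R²T⁴ gives L_1/L_2 = (2.90)² × (0.8544)⁴ = 8.410 × 0.5330 = 4.482.

4.48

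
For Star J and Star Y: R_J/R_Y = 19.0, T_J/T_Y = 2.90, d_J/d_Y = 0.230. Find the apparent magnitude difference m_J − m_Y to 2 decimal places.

L_J/L_Y = (19.0)²(2.90)⁴ = 2.553×10^4.
F_J/F_Y = (L_J/L_Y)/(d_J/d_Y)² = 2.553×10^4/0.05290 = 4.827×10^5.
m_J − m_Y = −2.5 log₁₀(4.827×10^5) = -14.21.

-14.21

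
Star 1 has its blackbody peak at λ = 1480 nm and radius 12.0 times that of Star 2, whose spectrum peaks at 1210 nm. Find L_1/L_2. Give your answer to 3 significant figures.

64.3

Wien's law gives T ∝ 1/λ_max, so T_1/T_2 = λ_2/λ_1 = 1210/1480 = 0.8176.
Then L ∝ R²T⁴ gives L_1/L_2 = (12.0)² × (0.8176)⁴ = 144.0 × 0.4468 = 64.34.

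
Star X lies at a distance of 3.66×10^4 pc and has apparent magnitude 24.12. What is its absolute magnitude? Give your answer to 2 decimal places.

6.30

M = m − 5 log₁₀(d/10 pc) = 24.12 − 5 log₁₀(3.66×10^4/10)
  = 24.12 − 5 × 3.563 = 24.12 − 17.82 = 6.30.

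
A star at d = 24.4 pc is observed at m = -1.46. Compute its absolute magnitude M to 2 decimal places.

M = m − 5 log₁₀(d/10 pc) = -1.46 − 5 log₁₀(24.4/10)
  = -1.46 − 5 × 0.387 = -1.46 − 1.94 = -3.40.

-3.40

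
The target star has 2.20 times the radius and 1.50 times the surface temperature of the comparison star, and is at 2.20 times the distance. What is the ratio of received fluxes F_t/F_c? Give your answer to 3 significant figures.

5.06

L_t/L_c = (R_t/R_c)²(T_t/T_c)⁴ = (2.20)² × (1.50)⁴ = 24.50.
F_t/F_c = (L_t/L_c)/(d_t/d_c)² = 24.50 / (2.20)² = 5.062.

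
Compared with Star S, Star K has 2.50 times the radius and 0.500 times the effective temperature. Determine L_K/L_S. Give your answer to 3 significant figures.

From the Stefan–Boltzmann law, L ∝ R²T⁴, so
L_K/L_S = (R_K/R_S)² (T_K/T_S)⁴ = (2.50)² × (0.500)⁴ = 6.250 × 0.06250 = 0.3906.

0.391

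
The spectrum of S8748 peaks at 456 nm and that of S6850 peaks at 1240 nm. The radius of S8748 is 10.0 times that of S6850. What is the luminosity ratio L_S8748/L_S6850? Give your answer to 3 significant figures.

5.47×10^3

Wien's law gives T ∝ 1/λ_max, so T_S8748/T_S6850 = λ_S6850/λ_S8748 = 1240/456 = 2.719.
Then L ∝ R²T⁴ gives L_S8748/L_S6850 = (10.0)² × (2.719)⁴ = 100.0 × 54.68 = 5468.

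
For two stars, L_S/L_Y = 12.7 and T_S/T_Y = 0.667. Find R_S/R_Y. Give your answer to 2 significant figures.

8.0

L ∝ R²T⁴ gives R ∝ √L / T², so
R_S/R_Y = √(12.7) / (0.667)² = 3.564 / 0.4449 = 8.010.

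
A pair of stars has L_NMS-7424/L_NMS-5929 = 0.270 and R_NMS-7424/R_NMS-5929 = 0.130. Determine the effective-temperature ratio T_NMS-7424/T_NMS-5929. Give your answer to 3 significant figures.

2.00

L ∝ R²T⁴ gives T ∝ (L/R²)^(1/4), so
T_NMS-7424/T_NMS-5929 = (0.270 / 0.130²)^(1/4) = (15.98)^(1/4) = 1.999.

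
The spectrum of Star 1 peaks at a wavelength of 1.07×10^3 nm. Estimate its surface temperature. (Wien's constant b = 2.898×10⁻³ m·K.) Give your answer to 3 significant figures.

2.71×10^3 K

T = b/λ_max = 2.898×10⁻³ / (1.07×10^3×10⁻⁹) = 2708 K.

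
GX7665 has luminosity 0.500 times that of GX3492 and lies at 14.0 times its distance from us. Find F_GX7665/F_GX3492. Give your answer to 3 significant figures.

F = L/(4πd²), so F_GX7665/F_GX3492 = (L_GX7665/L_GX3492) / (d_GX7665/d_GX3492)²
= 0.500 / (14.0)² = 0.500 / 196.0 = 0.002551.

0.00255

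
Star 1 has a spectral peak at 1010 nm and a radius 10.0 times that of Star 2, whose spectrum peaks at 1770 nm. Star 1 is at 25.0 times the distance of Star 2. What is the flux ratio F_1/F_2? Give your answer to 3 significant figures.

Wien's law: T_1/T_2 = λ_2/λ_1 = 1770/1010 = 1.752.
L_1/L_2 = (R_1/R_2)²(T_1/T_2)⁴ = (10.0)²(1.752)⁴ = 943.2.
F_1/F_2 = (L_1/L_2)/(d_1/d_2)² = 943.2/(25.0)² = 1.509.

1.51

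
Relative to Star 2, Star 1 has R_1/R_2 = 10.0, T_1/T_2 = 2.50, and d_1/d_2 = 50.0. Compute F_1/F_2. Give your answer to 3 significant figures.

L_1/L_2 = (R_1/R_2)²(T_1/T_2)⁴ = (10.0)² × (2.50)⁴ = 3906.
F_1/F_2 = (L_1/L_2)/(d_1/d_2)² = 3906 / (50.0)² = 1.562.

1.56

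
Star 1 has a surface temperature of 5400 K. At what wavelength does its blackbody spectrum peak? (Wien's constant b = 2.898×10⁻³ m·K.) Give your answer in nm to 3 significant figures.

λ_max = b/T = 2.898×10⁻³ / 5400 = 5.37×10^-7 m = 536.7 nm.

537 nm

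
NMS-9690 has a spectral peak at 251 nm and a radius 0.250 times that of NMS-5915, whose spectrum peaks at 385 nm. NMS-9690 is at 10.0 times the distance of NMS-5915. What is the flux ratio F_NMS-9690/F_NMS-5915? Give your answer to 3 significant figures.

0.00346

Wien's law: T_NMS-9690/T_NMS-5915 = λ_NMS-5915/λ_NMS-9690 = 385/251 = 1.534.
L_NMS-9690/L_NMS-5915 = (R_NMS-9690/R_NMS-5915)²(T_NMS-9690/T_NMS-5915)⁴ = (0.250)²(1.534)⁴ = 0.3460.
F_NMS-9690/F_NMS-5915 = (L_NMS-9690/L_NMS-5915)/(d_NMS-9690/d_NMS-5915)² = 0.3460/(10.0)² = 0.003460.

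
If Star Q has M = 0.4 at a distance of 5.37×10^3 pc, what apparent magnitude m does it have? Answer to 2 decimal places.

14.05

m = M + 5 log₁₀(d/10 pc) = 0.4 + 5 log₁₀(5.37×10^3/10)
  = 0.4 + 5 × 2.730 = 0.4 + 13.65 = 14.05.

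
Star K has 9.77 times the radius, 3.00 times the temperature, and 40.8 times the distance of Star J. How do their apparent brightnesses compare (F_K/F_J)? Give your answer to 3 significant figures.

4.64

L_K/L_J = (R_K/R_J)²(T_K/T_J)⁴ = (9.77)² × (3.00)⁴ = 7732.
F_K/F_J = (L_K/L_J)/(d_K/d_J)² = 7732 / (40.8)² = 4.645.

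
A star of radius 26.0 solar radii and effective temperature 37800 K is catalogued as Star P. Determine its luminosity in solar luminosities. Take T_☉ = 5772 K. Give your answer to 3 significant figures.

L/L_☉ = (R/R_☉)² (T/T_☉)⁴ = (26.0)² × (37800/5772)⁴
       = 676.0 × (6.549)⁴ = 676.0 × 1839 = 1.243×10^6.

1.24×10^6 solar luminosities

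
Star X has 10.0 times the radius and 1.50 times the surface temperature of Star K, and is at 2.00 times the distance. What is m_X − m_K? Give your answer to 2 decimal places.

-5.26

L_X/L_K = (10.0)²(1.50)⁴ = 506.2.
F_X/F_K = (L_X/L_K)/(d_X/d_K)² = 506.2/4.000 = 126.6.
m_X − m_K = −2.5 log₁₀(126.6) = -5.26.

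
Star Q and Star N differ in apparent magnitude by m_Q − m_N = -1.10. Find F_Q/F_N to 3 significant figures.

F_Q/F_N = 10^(−(m_Q − m_N)/2.5) = 10^(1.10/2.5) = 10^0.440 = 2.754.

2.75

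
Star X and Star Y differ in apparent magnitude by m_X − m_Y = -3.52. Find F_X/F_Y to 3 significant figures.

25.6

F_X/F_Y = 10^(−(m_X − m_Y)/2.5) = 10^(3.52/2.5) = 10^1.408 = 25.59.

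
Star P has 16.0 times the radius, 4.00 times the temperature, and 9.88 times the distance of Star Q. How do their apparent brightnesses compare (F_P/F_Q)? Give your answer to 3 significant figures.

L_P/L_Q = (R_P/R_Q)²(T_P/T_Q)⁴ = (16.0)² × (4.00)⁴ = 6.554×10^4.
F_P/F_Q = (L_P/L_Q)/(d_P/d_Q)² = 6.554×10^4 / (9.88)² = 671.4.

671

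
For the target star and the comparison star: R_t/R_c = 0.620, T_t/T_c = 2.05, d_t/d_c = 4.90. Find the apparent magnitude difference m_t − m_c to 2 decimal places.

1.37

L_t/L_c = (0.620)²(2.05)⁴ = 6.789.
F_t/F_c = (L_t/L_c)/(d_t/d_c)² = 6.789/24.01 = 0.2828.
m_t − m_c = −2.5 log₁₀(0.2828) = 1.37.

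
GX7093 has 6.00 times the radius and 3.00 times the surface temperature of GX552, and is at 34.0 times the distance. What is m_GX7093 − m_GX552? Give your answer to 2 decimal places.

L_GX7093/L_GX552 = (6.00)²(3.00)⁴ = 2916.
F_GX7093/F_GX552 = (L_GX7093/L_GX552)/(d_GX7093/d_GX552)² = 2916/1156 = 2.522.
m_GX7093 − m_GX552 = −2.5 log₁₀(2.522) = -1.00.

-1.00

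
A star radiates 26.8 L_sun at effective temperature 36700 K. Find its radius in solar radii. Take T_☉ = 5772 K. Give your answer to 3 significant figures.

0.128 solar radii

R/R_☉ = √(L/L_☉) / (T/T_☉)² = √(26.8) / (6.358)²
       = 5.177 / 40.43 = 0.1281.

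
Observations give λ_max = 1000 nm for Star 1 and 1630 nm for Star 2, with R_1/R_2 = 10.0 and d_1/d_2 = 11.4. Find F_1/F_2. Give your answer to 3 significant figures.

5.43

Wien's law: T_1/T_2 = λ_2/λ_1 = 1630/1000 = 1.630.
L_1/L_2 = (R_1/R_2)²(T_1/T_2)⁴ = (10.0)²(1.630)⁴ = 705.9.
F_1/F_2 = (L_1/L_2)/(d_1/d_2)² = 705.9/(11.4)² = 5.432.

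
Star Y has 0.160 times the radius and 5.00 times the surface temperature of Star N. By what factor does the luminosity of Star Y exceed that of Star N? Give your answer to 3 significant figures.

16.0

From the Stefan–Boltzmann law, L ∝ R²T⁴, so
L_Y/L_N = (R_Y/R_N)² (T_Y/T_N)⁴ = (0.160)² × (5.00)⁴ = 0.02560 × 625.0 = 16.00.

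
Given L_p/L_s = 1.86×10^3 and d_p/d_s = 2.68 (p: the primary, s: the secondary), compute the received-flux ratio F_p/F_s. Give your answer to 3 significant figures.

259

F = L/(4πd²), so F_p/F_s = (L_p/L_s) / (d_p/d_s)²
= 1.86×10^3 / (2.68)² = 1.86×10^3 / 7.182 = 259.0.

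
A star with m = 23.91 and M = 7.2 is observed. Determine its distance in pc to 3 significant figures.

2.20×10^4 pc

m − M = 5 log₁₀(d/10 pc)
23.91 − (7.2) = 16.71 = 5 log₁₀(d/10)
d = 10 × 10^(16.71/5) = 10 × 10^3.342 = 2.198×10^4 pc.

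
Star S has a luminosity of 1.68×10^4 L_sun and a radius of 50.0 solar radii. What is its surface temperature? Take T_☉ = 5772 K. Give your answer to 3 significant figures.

T/T_☉ = (L/L_☉)^(1/4) / (R/R_☉)^(1/2)
T = 5772 × (1.68×10^4)^(1/4) / √(50.0) = 5772 × 11.38 / 7.071 = 9293 K.

9.29×10^3 K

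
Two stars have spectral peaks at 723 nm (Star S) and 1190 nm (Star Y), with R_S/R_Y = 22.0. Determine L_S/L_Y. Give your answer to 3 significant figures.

3.55×10^3

Wien's law gives T ∝ 1/λ_max, so T_S/T_Y = λ_Y/λ_S = 1190/723 = 1.646.
Then L ∝ R²T⁴ gives L_S/L_Y = (22.0)² × (1.646)⁴ = 484.0 × 7.339 = 3552.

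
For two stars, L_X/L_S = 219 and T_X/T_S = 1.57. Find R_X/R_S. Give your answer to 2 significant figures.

L ∝ R²T⁴ gives R ∝ √L / T², so
R_X/R_S = √(219) / (1.57)² = 14.80 / 2.465 = 6.004.

6.0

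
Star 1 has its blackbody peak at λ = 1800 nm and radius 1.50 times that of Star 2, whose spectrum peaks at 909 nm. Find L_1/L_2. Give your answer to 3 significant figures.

0.146

Wien's law gives T ∝ 1/λ_max, so T_1/T_2 = λ_2/λ_1 = 909/1800 = 0.5050.
Then L ∝ R²T⁴ gives L_1/L_2 = (1.50)² × (0.5050)⁴ = 2.250 × 0.06504 = 0.1463.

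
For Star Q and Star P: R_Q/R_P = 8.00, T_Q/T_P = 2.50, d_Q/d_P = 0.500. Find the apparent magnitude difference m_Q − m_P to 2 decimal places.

-10.00

L_Q/L_P = (8.00)²(2.50)⁴ = 2500.
F_Q/F_P = (L_Q/L_P)/(d_Q/d_P)² = 2500/0.2500 = 1.000×10^4.
m_Q − m_P = −2.5 log₁₀(1.000×10^4) = -10.00.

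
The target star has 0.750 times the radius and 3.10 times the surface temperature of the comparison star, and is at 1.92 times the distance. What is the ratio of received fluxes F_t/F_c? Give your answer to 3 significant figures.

14.1

L_t/L_c = (R_t/R_c)²(T_t/T_c)⁴ = (0.750)² × (3.10)⁴ = 51.95.
F_t/F_c = (L_t/L_c)/(d_t/d_c)² = 51.95 / (1.92)² = 14.09.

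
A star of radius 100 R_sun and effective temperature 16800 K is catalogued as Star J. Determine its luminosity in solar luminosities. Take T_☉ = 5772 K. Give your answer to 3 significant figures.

L/L_☉ = (R/R_☉)² (T/T_☉)⁴ = (100)² × (16800/5772)⁴
       = 1.000×10^4 × (2.911)⁴ = 1.000×10^4 × 71.77 = 7.177×10^5.

7.18×10^5 solar luminosities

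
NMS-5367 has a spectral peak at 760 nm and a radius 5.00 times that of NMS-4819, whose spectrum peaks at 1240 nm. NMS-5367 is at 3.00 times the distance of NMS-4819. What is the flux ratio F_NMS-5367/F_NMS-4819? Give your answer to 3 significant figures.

19.7

Wien's law: T_NMS-5367/T_NMS-4819 = λ_NMS-4819/λ_NMS-5367 = 1240/760 = 1.632.
L_NMS-5367/L_NMS-4819 = (R_NMS-5367/R_NMS-4819)²(T_NMS-5367/T_NMS-4819)⁴ = (5.00)²(1.632)⁴ = 177.2.
F_NMS-5367/F_NMS-4819 = (L_NMS-5367/L_NMS-4819)/(d_NMS-5367/d_NMS-4819)² = 177.2/(3.00)² = 19.68.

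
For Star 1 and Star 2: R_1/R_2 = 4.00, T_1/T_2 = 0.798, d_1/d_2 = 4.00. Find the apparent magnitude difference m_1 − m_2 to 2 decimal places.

L_1/L_2 = (4.00)²(0.798)⁴ = 6.488.
F_1/F_2 = (L_1/L_2)/(d_1/d_2)² = 6.488/16.00 = 0.4055.
m_1 − m_2 = −2.5 log₁₀(0.4055) = 0.98.

0.98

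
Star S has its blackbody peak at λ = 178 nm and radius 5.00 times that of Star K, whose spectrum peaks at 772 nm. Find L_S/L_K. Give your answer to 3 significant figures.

8.85×10^3

Wien's law gives T ∝ 1/λ_max, so T_S/T_K = λ_K/λ_S = 772/178 = 4.337.
Then L ∝ R²T⁴ gives L_S/L_K = (5.00)² × (4.337)⁴ = 25.00 × 353.8 = 8846.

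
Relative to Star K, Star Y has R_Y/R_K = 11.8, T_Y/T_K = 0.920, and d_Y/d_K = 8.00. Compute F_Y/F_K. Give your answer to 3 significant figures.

1.56

L_Y/L_K = (R_Y/R_K)²(T_Y/T_K)⁴ = (11.8)² × (0.920)⁴ = 99.75.
F_Y/F_K = (L_Y/L_K)/(d_Y/d_K)² = 99.75 / (8.00)² = 1.559.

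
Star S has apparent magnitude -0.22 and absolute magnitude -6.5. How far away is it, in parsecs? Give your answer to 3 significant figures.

m − M = 5 log₁₀(d/10 pc)
-0.22 − (-6.5) = 6.28 = 5 log₁₀(d/10)
d = 10 × 10^(6.28/5) = 10 × 10^1.256 = 180.3 pc.

180 pc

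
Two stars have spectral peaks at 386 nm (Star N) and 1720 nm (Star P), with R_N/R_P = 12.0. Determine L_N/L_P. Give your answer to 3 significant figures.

5.68×10^4

Wien's law gives T ∝ 1/λ_max, so T_N/T_P = λ_P/λ_N = 1720/386 = 4.456.
Then L ∝ R²T⁴ gives L_N/L_P = (12.0)² × (4.456)⁴ = 144.0 × 394.2 = 5.677×10^4.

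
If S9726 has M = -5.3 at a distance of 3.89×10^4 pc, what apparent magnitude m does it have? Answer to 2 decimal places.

m = M + 5 log₁₀(d/10 pc) = -5.3 + 5 log₁₀(3.89×10^4/10)
  = -5.3 + 5 × 3.590 = -5.3 + 17.95 = 12.65.

12.65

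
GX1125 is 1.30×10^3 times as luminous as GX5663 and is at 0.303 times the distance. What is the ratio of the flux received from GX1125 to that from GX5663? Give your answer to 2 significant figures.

1.4×10^4

F = L/(4πd²), so F_GX1125/F_GX5663 = (L_GX1125/L_GX5663) / (d_GX1125/d_GX5663)²
= 1.30×10^3 / (0.303)² = 1.30×10^3 / 0.09181 = 1.416×10^4.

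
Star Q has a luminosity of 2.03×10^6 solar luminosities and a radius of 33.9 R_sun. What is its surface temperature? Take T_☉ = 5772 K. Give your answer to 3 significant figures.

3.74×10^4 K

T/T_☉ = (L/L_☉)^(1/4) / (R/R_☉)^(1/2)
T = 5772 × (2.03×10^6)^(1/4) / √(33.9) = 5772 × 37.75 / 5.822 = 3.742×10^4 K.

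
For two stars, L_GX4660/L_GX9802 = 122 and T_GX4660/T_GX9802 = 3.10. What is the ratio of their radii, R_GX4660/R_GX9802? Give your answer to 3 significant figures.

1.15

L ∝ R²T⁴ gives R ∝ √L / T², so
R_GX4660/R_GX9802 = √(122) / (3.10)² = 11.05 / 9.610 = 1.149.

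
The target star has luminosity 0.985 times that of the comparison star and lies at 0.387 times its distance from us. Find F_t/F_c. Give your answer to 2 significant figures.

6.6

F = L/(4πd²), so F_t/F_c = (L_t/L_c) / (d_t/d_c)²
= 0.985 / (0.387)² = 0.985 / 0.1498 = 6.577.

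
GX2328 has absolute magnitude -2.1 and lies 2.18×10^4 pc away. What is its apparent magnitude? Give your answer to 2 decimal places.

m = M + 5 log₁₀(d/10 pc) = -2.1 + 5 log₁₀(2.18×10^4/10)
  = -2.1 + 5 × 3.338 = -2.1 + 16.69 = 14.59.

14.59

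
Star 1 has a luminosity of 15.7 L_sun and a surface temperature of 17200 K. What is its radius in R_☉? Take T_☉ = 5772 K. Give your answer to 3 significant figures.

0.446 R_☉

R/R_☉ = √(L/L_☉) / (T/T_☉)² = √(15.7) / (2.980)²
       = 3.962 / 8.880 = 0.4462.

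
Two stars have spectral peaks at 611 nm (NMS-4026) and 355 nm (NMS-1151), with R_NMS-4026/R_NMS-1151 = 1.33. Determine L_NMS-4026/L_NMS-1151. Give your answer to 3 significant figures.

0.202

Wien's law gives T ∝ 1/λ_max, so T_NMS-4026/T_NMS-1151 = λ_NMS-1151/λ_NMS-4026 = 355/611 = 0.5810.
Then L ∝ R²T⁴ gives L_NMS-4026/L_NMS-1151 = (1.33)² × (0.5810)⁴ = 1.769 × 0.1140 = 0.2016.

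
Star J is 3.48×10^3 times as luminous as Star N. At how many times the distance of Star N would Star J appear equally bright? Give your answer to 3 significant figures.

Equal flux requires L_J/d_J² = L_N/d_N², so d_J/d_N = √(L_J/L_N)
= √(3.48×10^3) = 58.99.

59.0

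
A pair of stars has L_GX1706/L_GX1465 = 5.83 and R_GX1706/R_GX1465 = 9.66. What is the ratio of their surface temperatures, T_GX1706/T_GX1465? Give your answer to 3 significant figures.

L ∝ R²T⁴ gives T ∝ (L/R²)^(1/4), so
T_GX1706/T_GX1465 = (5.83 / 9.66²)^(1/4) = (0.06248)^(1/4) = 0.5000.

0.500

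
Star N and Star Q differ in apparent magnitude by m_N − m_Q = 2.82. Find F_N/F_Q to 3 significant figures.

F_N/F_Q = 10^(−(m_N − m_Q)/2.5) = 10^(-2.82/2.5) = 10^-1.128 = 0.07447.

0.0745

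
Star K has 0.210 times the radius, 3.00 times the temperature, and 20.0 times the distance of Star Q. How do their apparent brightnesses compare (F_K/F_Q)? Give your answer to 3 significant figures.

L_K/L_Q = (R_K/R_Q)²(T_K/T_Q)⁴ = (0.210)² × (3.00)⁴ = 3.572.
F_K/F_Q = (L_K/L_Q)/(d_K/d_Q)² = 3.572 / (20.0)² = 0.008930.

0.00893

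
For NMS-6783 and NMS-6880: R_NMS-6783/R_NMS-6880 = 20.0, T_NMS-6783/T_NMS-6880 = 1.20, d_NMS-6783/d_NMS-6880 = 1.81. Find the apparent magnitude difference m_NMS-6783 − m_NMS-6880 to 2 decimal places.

L_NMS-6783/L_NMS-6880 = (20.0)²(1.20)⁴ = 829.4.
F_NMS-6783/F_NMS-6880 = (L_NMS-6783/L_NMS-6880)/(d_NMS-6783/d_NMS-6880)² = 829.4/3.276 = 253.2.
m_NMS-6783 − m_NMS-6880 = −2.5 log₁₀(253.2) = -6.01.

-6.01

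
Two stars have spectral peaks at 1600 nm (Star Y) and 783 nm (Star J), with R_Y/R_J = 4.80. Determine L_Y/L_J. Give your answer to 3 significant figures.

1.32

Wien's law gives T ∝ 1/λ_max, so T_Y/T_J = λ_J/λ_Y = 783/1600 = 0.4894.
Then L ∝ R²T⁴ gives L_Y/L_J = (4.80)² × (0.4894)⁴ = 23.04 × 0.05735 = 1.321.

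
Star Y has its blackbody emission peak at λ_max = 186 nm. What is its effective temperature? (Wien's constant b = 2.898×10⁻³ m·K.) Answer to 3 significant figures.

T = b/λ_max = 2.898×10⁻³ / (186×10⁻⁹) = 1.558×10^4 K.

1.56×10^4 K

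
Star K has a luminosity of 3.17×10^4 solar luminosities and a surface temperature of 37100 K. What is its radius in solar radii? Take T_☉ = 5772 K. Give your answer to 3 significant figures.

4.31 solar radii

R/R_☉ = √(L/L_☉) / (T/T_☉)² = √(3.17×10^4) / (6.428)²
       = 178.0 / 41.31 = 4.310.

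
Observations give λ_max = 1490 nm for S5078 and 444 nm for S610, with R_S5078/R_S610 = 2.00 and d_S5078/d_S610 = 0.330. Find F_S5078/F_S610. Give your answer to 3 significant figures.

Wien's law: T_S5078/T_S610 = λ_S610/λ_S5078 = 444/1490 = 0.2980.
L_S5078/L_S610 = (R_S5078/R_S610)²(T_S5078/T_S610)⁴ = (2.00)²(0.2980)⁴ = 0.03154.
F_S5078/F_S610 = (L_S5078/L_S610)/(d_S5078/d_S610)² = 0.03154/(0.330)² = 0.2896.

0.290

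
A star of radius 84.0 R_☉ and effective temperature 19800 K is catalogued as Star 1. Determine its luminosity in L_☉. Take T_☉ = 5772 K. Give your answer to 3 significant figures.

9.77×10^5 L_☉

L/L_☉ = (R/R_☉)² (T/T_☉)⁴ = (84.0)² × (19800/5772)⁴
       = 7056 × (3.430)⁴ = 7056 × 138.5 = 9.770×10^5.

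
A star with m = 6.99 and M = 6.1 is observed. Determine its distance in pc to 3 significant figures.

m − M = 5 log₁₀(d/10 pc)
6.99 − (6.1) = 0.89 = 5 log₁₀(d/10)
d = 10 × 10^(0.89/5) = 10 × 10^0.178 = 15.07 pc.

15.1 pc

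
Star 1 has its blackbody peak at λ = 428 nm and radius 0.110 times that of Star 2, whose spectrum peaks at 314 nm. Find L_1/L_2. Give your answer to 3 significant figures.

Wien's law gives T ∝ 1/λ_max, so T_1/T_2 = λ_2/λ_1 = 314/428 = 0.7336.
Then L ∝ R²T⁴ gives L_1/L_2 = (0.110)² × (0.7336)⁴ = 0.01210 × 0.2897 = 0.003505.

0.00351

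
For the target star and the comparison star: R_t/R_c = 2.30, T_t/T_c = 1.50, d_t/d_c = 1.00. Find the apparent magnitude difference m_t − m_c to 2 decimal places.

-3.57

L_t/L_c = (2.30)²(1.50)⁴ = 26.78.
F_t/F_c = (L_t/L_c)/(d_t/d_c)² = 26.78/1.000 = 26.78.
m_t − m_c = −2.5 log₁₀(26.78) = -3.57.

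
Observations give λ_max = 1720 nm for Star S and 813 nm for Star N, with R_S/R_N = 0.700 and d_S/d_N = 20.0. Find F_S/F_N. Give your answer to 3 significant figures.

6.11×10^-5

Wien's law: T_S/T_N = λ_N/λ_S = 813/1720 = 0.4727.
L_S/L_N = (R_S/R_N)²(T_S/T_N)⁴ = (0.700)²(0.4727)⁴ = 0.02446.
F_S/F_N = (L_S/L_N)/(d_S/d_N)² = 0.02446/(20.0)² = 6.115×10^-5.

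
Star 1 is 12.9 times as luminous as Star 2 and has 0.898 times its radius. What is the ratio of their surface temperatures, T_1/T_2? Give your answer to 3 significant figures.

L ∝ R²T⁴ gives T ∝ (L/R²)^(1/4), so
T_1/T_2 = (12.9 / 0.898²)^(1/4) = (16.00)^(1/4) = 2.000.

2.00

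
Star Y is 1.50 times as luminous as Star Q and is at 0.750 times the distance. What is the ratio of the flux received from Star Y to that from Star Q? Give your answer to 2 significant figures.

2.7

F = L/(4πd²), so F_Y/F_Q = (L_Y/L_Q) / (d_Y/d_Q)²
= 1.50 / (0.750)² = 1.50 / 0.5625 = 2.667.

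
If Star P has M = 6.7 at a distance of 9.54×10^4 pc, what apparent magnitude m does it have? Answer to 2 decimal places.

m = M + 5 log₁₀(d/10 pc) = 6.7 + 5 log₁₀(9.54×10^4/10)
  = 6.7 + 5 × 3.980 = 6.7 + 19.90 = 26.60.

26.60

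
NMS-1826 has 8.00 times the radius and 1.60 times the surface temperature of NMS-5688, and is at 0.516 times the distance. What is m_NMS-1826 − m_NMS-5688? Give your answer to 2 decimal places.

L_NMS-1826/L_NMS-5688 = (8.00)²(1.60)⁴ = 419.4.
F_NMS-1826/F_NMS-5688 = (L_NMS-1826/L_NMS-5688)/(d_NMS-1826/d_NMS-5688)² = 419.4/0.2663 = 1575.
m_NMS-1826 − m_NMS-5688 = −2.5 log₁₀(1575) = -7.99.

-7.99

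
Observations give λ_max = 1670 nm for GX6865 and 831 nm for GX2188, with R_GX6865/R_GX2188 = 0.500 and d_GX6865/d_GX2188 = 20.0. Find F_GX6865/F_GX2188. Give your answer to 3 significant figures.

3.83×10^-5

Wien's law: T_GX6865/T_GX2188 = λ_GX2188/λ_GX6865 = 831/1670 = 0.4976.
L_GX6865/L_GX2188 = (R_GX6865/R_GX2188)²(T_GX6865/T_GX2188)⁴ = (0.500)²(0.4976)⁴ = 0.01533.
F_GX6865/F_GX2188 = (L_GX6865/L_GX2188)/(d_GX6865/d_GX2188)² = 0.01533/(20.0)² = 3.832×10^-5.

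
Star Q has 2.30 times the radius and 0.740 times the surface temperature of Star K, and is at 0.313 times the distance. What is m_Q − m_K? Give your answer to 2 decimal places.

L_Q/L_K = (2.30)²(0.740)⁴ = 1.586.
F_Q/F_K = (L_Q/L_K)/(d_Q/d_K)² = 1.586/0.09797 = 16.19.
m_Q − m_K = −2.5 log₁₀(16.19) = -3.02.

-3.02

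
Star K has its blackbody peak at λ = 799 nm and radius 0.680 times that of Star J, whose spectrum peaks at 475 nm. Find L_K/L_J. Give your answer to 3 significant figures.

Wien's law gives T ∝ 1/λ_max, so T_K/T_J = λ_J/λ_K = 475/799 = 0.5945.
Then L ∝ R²T⁴ gives L_K/L_J = (0.680)² × (0.5945)⁴ = 0.4624 × 0.1249 = 0.05776.

0.0578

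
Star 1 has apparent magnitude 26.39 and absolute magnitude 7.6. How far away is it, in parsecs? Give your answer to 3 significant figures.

5.73×10^4 pc

m − M = 5 log₁₀(d/10 pc)
26.39 − (7.6) = 18.79 = 5 log₁₀(d/10)
d = 10 × 10^(18.79/5) = 10 × 10^3.758 = 5.728×10^4 pc.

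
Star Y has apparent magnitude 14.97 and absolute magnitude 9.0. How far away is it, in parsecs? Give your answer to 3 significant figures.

m − M = 5 log₁₀(d/10 pc)
14.97 − (9.0) = 5.97 = 5 log₁₀(d/10)
d = 10 × 10^(5.97/5) = 10 × 10^1.194 = 156.3 pc.

156 pc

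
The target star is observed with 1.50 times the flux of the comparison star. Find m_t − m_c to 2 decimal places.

-0.44

m_t − m_c = −2.5 log₁₀(F_t/F_c) = −2.5 log₁₀(1.50) = −2.5 × (0.176) = -0.440.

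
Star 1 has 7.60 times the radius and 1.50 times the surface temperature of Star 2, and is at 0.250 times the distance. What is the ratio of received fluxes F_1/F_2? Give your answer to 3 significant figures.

L_1/L_2 = (R_1/R_2)²(T_1/T_2)⁴ = (7.60)² × (1.50)⁴ = 292.4.
F_1/F_2 = (L_1/L_2)/(d_1/d_2)² = 292.4 / (0.250)² = 4679.

4.68×10^3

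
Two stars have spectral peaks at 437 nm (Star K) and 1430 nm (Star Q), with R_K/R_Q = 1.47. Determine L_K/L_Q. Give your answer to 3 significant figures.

248

Wien's law gives T ∝ 1/λ_max, so T_K/T_Q = λ_Q/λ_K = 1430/437 = 3.272.
Then L ∝ R²T⁴ gives L_K/L_Q = (1.47)² × (3.272)⁴ = 2.161 × 114.7 = 247.8.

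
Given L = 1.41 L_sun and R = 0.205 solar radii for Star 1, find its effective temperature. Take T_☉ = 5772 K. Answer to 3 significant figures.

1.39×10^4 K

T/T_☉ = (L/L_☉)^(1/4) / (R/R_☉)^(1/2)
T = 5772 × (1.41)^(1/4) / √(0.205) = 5772 × 1.090 / 0.4528 = 1.389×10^4 K.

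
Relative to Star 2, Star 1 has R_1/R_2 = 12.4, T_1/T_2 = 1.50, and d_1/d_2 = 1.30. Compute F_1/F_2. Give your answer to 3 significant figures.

L_1/L_2 = (R_1/R_2)²(T_1/T_2)⁴ = (12.4)² × (1.50)⁴ = 778.4.
F_1/F_2 = (L_1/L_2)/(d_1/d_2)² = 778.4 / (1.30)² = 460.6.

461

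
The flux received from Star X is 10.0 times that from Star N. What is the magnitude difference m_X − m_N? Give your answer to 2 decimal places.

-2.50

m_X − m_N = −2.5 log₁₀(F_X/F_N) = −2.5 log₁₀(10.0) = −2.5 × (1.000) = -2.500.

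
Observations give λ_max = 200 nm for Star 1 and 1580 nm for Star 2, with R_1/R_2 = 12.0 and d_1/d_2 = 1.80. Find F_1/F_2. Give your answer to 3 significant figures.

1.73×10^5

Wien's law: T_1/T_2 = λ_2/λ_1 = 1580/200 = 7.900.
L_1/L_2 = (R_1/R_2)²(T_1/T_2)⁴ = (12.0)²(7.900)⁴ = 5.609×10^5.
F_1/F_2 = (L_1/L_2)/(d_1/d_2)² = 5.609×10^5/(1.80)² = 1.731×10^5.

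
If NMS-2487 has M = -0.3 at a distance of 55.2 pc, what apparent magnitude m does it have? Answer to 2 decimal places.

3.41

m = M + 5 log₁₀(d/10 pc) = -0.3 + 5 log₁₀(55.2/10)
  = -0.3 + 5 × 0.742 = -0.3 + 3.71 = 3.41.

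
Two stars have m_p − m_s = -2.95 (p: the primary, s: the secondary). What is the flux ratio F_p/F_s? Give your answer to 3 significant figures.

F_p/F_s = 10^(−(m_p − m_s)/2.5) = 10^(2.95/2.5) = 10^1.180 = 15.14.

15.1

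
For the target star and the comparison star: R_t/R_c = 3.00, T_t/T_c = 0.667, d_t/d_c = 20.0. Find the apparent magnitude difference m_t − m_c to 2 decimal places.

5.88

L_t/L_c = (3.00)²(0.667)⁴ = 1.781.
F_t/F_c = (L_t/L_c)/(d_t/d_c)² = 1.781/400.0 = 0.004453.
m_t − m_c = −2.5 log₁₀(0.004453) = 5.88.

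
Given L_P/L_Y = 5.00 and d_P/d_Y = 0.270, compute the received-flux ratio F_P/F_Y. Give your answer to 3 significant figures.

F = L/(4πd²), so F_P/F_Y = (L_P/L_Y) / (d_P/d_Y)²
= 5.00 / (0.270)² = 5.00 / 0.07290 = 68.59.

68.6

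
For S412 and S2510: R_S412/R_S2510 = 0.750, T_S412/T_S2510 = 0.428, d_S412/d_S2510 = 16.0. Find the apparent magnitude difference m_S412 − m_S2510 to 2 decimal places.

L_S412/L_S2510 = (0.750)²(0.428)⁴ = 0.01888.
F_S412/F_S2510 = (L_S412/L_S2510)/(d_S412/d_S2510)² = 0.01888/256.0 = 7.373×10^-5.
m_S412 − m_S2510 = −2.5 log₁₀(7.373×10^-5) = 10.33.

10.33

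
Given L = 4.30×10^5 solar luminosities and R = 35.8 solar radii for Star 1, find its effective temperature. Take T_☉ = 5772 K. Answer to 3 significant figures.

T/T_☉ = (L/L_☉)^(1/4) / (R/R_☉)^(1/2)
T = 5772 × (4.30×10^5)^(1/4) / √(35.8) = 5772 × 25.61 / 5.983 = 2.470×10^4 K.

2.47×10^4 K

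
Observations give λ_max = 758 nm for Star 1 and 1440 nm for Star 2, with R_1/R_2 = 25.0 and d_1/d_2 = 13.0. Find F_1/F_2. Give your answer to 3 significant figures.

Wien's law: T_1/T_2 = λ_2/λ_1 = 1440/758 = 1.900.
L_1/L_2 = (R_1/R_2)²(T_1/T_2)⁴ = (25.0)²(1.900)⁴ = 8141.
F_1/F_2 = (L_1/L_2)/(d_1/d_2)² = 8141/(13.0)² = 48.17.

48.2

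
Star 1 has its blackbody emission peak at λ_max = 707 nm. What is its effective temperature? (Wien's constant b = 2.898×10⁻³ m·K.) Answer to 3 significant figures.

T = b/λ_max = 2.898×10⁻³ / (707×10⁻⁹) = 4099 K.

4.10×10^3 K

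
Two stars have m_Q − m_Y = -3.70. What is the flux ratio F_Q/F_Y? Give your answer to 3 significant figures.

F_Q/F_Y = 10^(−(m_Q − m_Y)/2.5) = 10^(3.70/2.5) = 10^1.480 = 30.20.

30.2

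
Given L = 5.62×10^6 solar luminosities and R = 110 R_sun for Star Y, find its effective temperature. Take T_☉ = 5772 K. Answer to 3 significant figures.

2.68×10^4 K

T/T_☉ = (L/L_☉)^(1/4) / (R/R_☉)^(1/2)
T = 5772 × (5.62×10^6)^(1/4) / √(110) = 5772 × 48.69 / 10.49 = 2.680×10^4 K.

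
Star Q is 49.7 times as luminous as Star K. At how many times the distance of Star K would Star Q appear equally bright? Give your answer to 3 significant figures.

7.05

Equal flux requires L_Q/d_Q² = L_K/d_K², so d_Q/d_K = √(L_Q/L_K)
= √(49.7) = 7.050.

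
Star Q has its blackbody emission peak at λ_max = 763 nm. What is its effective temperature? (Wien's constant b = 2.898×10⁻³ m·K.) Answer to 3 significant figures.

3.80×10^3 K

T = b/λ_max = 2.898×10⁻³ / (763×10⁻⁹) = 3798 K.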